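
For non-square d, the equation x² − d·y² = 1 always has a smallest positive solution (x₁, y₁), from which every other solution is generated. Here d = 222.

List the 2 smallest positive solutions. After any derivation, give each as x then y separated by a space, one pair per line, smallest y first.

√222 → a₀=14, period (1,8,1,28); ℓ=4 even so k=3
i=0: a=14 ⇒ p=14, q=1
…
i=2: a=8 ⇒ p=134, q=9
i=3: a=1 ⇒ p=149, q=10
fundamental: x₁=149, y₁=10  (since 22201 − 222·100 = 1)
(149+10√222)^2 = 44401 + 2980√222

149 10
44401 2980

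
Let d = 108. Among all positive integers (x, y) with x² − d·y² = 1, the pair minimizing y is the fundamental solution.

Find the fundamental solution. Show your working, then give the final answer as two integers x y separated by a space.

√108 → a₀=10, period (2,1,1,4,1,1,2,20); ℓ=8 even so k=7
k=0  a_k=10  p_k/q_k = 10/1
k=1  a_k=2  p_k/q_k = 21/2
k=2  a_k=1  p_k/q_k = 31/3
k=3  a_k=1  p_k/q_k = 52/5
k=4  a_k=4  p_k/q_k = 239/23
k=5  a_k=1  p_k/q_k = 291/28
k=6  a_k=1  p_k/q_k = 530/51
k=7  a_k=2  p_k/q_k = 1351/130
(x₁, y₁) = (1351, 130);  1351² − 108·130² = 1 ✓

1351 130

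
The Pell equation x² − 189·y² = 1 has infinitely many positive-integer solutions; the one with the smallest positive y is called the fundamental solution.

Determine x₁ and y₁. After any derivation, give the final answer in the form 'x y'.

√189 → a₀=13, period (1,2,1,26); ℓ=4 even so k=3
k=0  a_k=13  p_k/q_k = 13/1
k=1  a_k=1  p_k/q_k = 14/1
k=2  a_k=2  p_k/q_k = 41/3
k=3  a_k=1  p_k/q_k = 55/4
(x₁, y₁) = (55, 4);  55² − 189·4² = 1 ✓

55 4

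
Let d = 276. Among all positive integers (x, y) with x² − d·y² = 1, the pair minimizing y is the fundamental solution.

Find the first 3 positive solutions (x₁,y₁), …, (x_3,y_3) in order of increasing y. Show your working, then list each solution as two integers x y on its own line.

7775 468
120901249 7277400
1880014414175 113163569532

d=276: √d = [16; 1,1,1,1,2,2,2,1,1,1,1,32] (ℓ=12, even), read p_11/q_11
a_0=16:  p_0=16·1+0=16,  q_0=16·0+1=1
…
a_5=2:  p_5=2·83+50=216,  q_5=2·5+3=13
…
a_7=2:  p_7=2·515+216=1246,  q_7=2·31+13=75
a_8=1:  p_8=1·1246+515=1761,  q_8=1·75+31=106
a_9=1:  p_9=1·1761+1246=3007,  q_9=1·106+75=181
a_10=1:  p_10=1·3007+1761=4768,  q_10=1·181+106=287
a_11=1:  p_11=1·4768+3007=7775,  q_11=1·287+181=468
fundamental: x₁=7775, y₁=468  (since 60450625 − 276·219024 = 1)
(7775+468√276)^2 = 120901249 + 7277400√276
(7775+468√276)^3 = 1880014414175 + 113163569532√276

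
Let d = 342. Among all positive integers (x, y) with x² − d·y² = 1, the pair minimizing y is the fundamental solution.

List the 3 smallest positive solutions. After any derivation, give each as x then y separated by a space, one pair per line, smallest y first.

√342 → a₀=18, period (2,36); ℓ=2 even so k=1
k=0  a_k=18  p_k/q_k = 18/1
k=1  a_k=2  p_k/q_k = 37/2
(x₁, y₁) = (37, 2);  37² − 342·2² = 1 ✓
n=2: (37,2)∘(37,2) = (37·37+342·2·2, 37·2+2·37) = (2737,148)
n=3: (2737,148)∘(37,2) = (37·2737+342·2·148, 37·148+2·2737) = (202501,10950)

37 2
2737 148
202501 10950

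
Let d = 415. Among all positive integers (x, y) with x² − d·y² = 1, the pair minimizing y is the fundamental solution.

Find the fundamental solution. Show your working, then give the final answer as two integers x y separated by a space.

[20; 2,1,2,4,6,…,1,2,40] for √415; ℓ=16 ⇒ convergent index 15
k=0  a_k=20  p_k/q_k = 20/1
…
k=14  a_k=1  p_k/q_k = 6841255/335824
k=15  a_k=2  p_k/q_k = 18412804/903849
(x₁, y₁) = (18412804, 903849);  18412804² − 415·903849² = 1 ✓

18412804 903849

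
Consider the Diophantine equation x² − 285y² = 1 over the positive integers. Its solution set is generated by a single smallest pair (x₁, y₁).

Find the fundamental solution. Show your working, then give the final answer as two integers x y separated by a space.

√285 → a₀=16, period (1,7,2,7,1,32); ℓ=6 even so k=5
step 0: (16, 1)  from 16·(1,0) + (0,1)
step 1: (17, 1)  from 1·(16,1) + (1,0)
…
step 3: (287, 17)  from 2·(135,8) + (17,1)
step 4: (2144, 127)  from 7·(287,17) + (135,8)
step 5: (2431, 144)  from 1·(2144,127) + (287,17)
fundamental: x₁=2431, y₁=144  (since 5909761 − 285·20736 = 1)

2431 144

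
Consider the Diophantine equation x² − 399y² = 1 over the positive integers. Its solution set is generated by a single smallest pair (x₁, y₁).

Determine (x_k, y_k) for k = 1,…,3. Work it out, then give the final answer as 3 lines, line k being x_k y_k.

√399 = [19; 1,38, …], period ℓ=2 (even) → k=1
i=0: a=19 ⇒ p=19, q=1
i=1: a=1 ⇒ p=20, q=1
(x₁, y₁) = (20, 1);  20² − 399·1² = 1 ✓
n=2: (20,1)∘(20,1) = (20·20+399·1·1, 20·1+1·20) = (799,40)
n=3: (799,40)∘(20,1) = (20·799+399·1·40, 20·40+1·799) = (31940,1599)

20 1
799 40
31940 1599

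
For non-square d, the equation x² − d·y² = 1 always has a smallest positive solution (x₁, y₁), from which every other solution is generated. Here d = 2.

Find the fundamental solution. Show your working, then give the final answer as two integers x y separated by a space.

d=2: √d = [1; 2] (ℓ=1, odd), read p_1/q_1
i=0: a=1 ⇒ p=1, q=1
i=1: a=2 ⇒ p=3, q=2
(x₁, y₁) = (3, 2);  3² − 2·2² = 1 ✓

3 2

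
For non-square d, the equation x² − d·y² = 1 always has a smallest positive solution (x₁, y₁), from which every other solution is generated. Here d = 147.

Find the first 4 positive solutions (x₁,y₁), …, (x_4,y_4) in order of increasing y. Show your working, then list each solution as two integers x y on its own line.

d=147: √d = [12; 8,24] (ℓ=2, even), read p_1/q_1
step 0: (12, 1)  from 12·(1,0) + (0,1)
step 1: (97, 8)  from 8·(12,1) + (1,0)
(x₁, y₁) = (97, 8);  97² − 147·8² = 1 ✓
k=2:  x_2 = 97·97+147·8·8 = 18817,  y_2 = 97·8+8·97 = 1552
k=3:  x_3 = 97·18817+147·8·1552 = 3650401,  y_3 = 97·1552+8·18817 = 301080
k=4:  x_4 = 97·3650401+147·8·301080 = 708158977,  y_4 = 97·301080+8·3650401 = 58407968

97 8
18817 1552
3650401 301080
708158977 58407968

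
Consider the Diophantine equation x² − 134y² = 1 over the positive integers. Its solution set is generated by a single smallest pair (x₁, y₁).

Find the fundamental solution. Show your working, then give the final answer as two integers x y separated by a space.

√134 → a₀=11, period (1,1,2,1,3,…,1,1,22); ℓ=14 even so k=13
i=0: a=11 ⇒ p=11, q=1
i=1: a=1 ⇒ p=12, q=1
i=2: a=1 ⇒ p=23, q=2
i=3: a=2 ⇒ p=58, q=5
i=4: a=1 ⇒ p=81, q=7
…
i=6: a=1 ⇒ p=382, q=33
i=7: a=10 ⇒ p=4121, q=356
i=8: a=1 ⇒ p=4503, q=389
i=9: a=3 ⇒ p=17630, q=1523
i=10: a=1 ⇒ p=22133, q=1912
i=11: a=2 ⇒ p=61896, q=5347
i=12: a=1 ⇒ p=84029, q=7259
i=13: a=1 ⇒ p=145925, q=12606
(x₁, y₁) = (145925, 12606);  145925² − 134·12606² = 1 ✓

145925 12606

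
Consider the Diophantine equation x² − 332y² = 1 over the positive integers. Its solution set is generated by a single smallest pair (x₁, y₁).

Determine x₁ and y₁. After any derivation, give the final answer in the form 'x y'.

13447 738

d=332: √d = [18; 4,1,1,8,1,1,4,36] (ℓ=8, even), read p_7/q_7
step 0: (18, 1)  from 18·(1,0) + (0,1)
…
step 2: (91, 5)  from 1·(73,4) + (18,1)
…
step 6: (2970, 163)  from 1·(1567,86) + (1403,77)
step 7: (13447, 738)  from 4·(2970,163) + (1567,86)
→ (13447, 738).  Check: 13447²=180821809, 332·738²=180821808, difference 1.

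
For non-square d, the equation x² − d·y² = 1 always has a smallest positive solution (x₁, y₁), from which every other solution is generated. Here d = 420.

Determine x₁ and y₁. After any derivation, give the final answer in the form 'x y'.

41 2

√420 = [20; 2,40, …], period ℓ=2 (even) → k=1
step 0: (20, 1)  from 20·(1,0) + (0,1)
step 1: (41, 2)  from 2·(20,1) + (1,0)
fundamental: x₁=41, y₁=2  (since 1681 − 420·4 = 1)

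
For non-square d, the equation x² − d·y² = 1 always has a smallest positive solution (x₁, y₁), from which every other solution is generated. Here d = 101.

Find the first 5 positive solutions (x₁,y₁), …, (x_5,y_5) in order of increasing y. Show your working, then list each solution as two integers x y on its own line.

√101 → a₀=10, period (20); ℓ=1 odd so k=1
k=0  a_k=10  p_k/q_k = 10/1
k=1  a_k=20  p_k/q_k = 201/20
→ (201, 20).  Check: 201²=40401, 101·20²=40400, difference 1.
n=2: (201,20)∘(201,20) = (201·201+101·20·20, 201·20+20·201) = (80801,8040)
n=3: (80801,8040)∘(201,20) = (201·80801+101·20·8040, 201·8040+20·80801) = (32481801,3232060)
n=4: (32481801,3232060)∘(201,20) = (201·32481801+101·20·3232060, 201·3232060+20·32481801) = (13057603201,1299280080)
n=5: (13057603201,1299280080)∘(201,20) = (201·13057603201+101·20·1299280080, 201·1299280080+20·13057603201) = (5249124005001,522307360100)

201 20
80801 8040
32481801 3232060
13057603201 1299280080
5249124005001 522307360100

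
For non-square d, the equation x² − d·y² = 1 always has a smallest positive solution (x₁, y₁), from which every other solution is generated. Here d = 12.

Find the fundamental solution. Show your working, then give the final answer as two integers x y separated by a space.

√12 = [3; 2,6, …], period ℓ=2 (even) → k=1
step 0: (3, 1)  from 3·(1,0) + (0,1)
step 1: (7, 2)  from 2·(3,1) + (1,0)
→ (7, 2).  Check: 7²=49, 12·2²=48, difference 1.

7 2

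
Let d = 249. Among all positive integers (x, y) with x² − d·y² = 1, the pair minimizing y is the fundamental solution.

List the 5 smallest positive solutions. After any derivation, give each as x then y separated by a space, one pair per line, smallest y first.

8553815 542076
146335502108449 9273635639880
2503453625935556812055 158649927281879742324
42828158354663763449114371201 2714124255465295062538692240
732688286712993936041346554632551575 46432233536525587120811525646048876

√249 → a₀=15, period (1,3,1,1,5,…,3,1,30); ℓ=16 even so k=15
step 0: (15, 1)  from 15·(1,0) + (0,1)
…
step 3: (79, 5)  from 1·(63,4) + (16,1)
step 4: (142, 9)  from 1·(79,5) + (63,4)
…
step 6: (931, 59)  from 1·(789,50) + (142,9)
step 7: (3582, 227)  from 3·(931,59) + (789,50)
step 8: (36751, 2329)  from 10·(3582,227) + (931,59)
step 9: (113835, 7214)  from 3·(36751,2329) + (3582,227)
…
step 12: (1017351, 64472)  from 1·(866765,54929) + (150586,9543)
…
step 14: (6669699, 422675)  from 3·(1884116,119401) + (1017351,64472)
step 15: (8553815, 542076)  from 1·(6669699,422675) + (1884116,119401)
→ (8553815, 542076).  Check: 8553815²=73167751054225, 249·542076²=73167751054224, difference 1.
(x_2, y_2) = (8553815·8553815 + 249·542076·542076, 8553815·542076 + 542076·8553815) = (146335502108449, 9273635639880)
(x_3, y_3) = (8553815·146335502108449 + 249·542076·9273635639880, 8553815·9273635639880 + 542076·146335502108449) = (2503453625935556812055, 158649927281879742324)
(x_4, y_4) = (8553815·2503453625935556812055 + 249·542076·158649927281879742324, 8553815·158649927281879742324 + 542076·2503453625935556812055) = (42828158354663763449114371201, 2714124255465295062538692240)
(x_5, y_5) = (8553815·42828158354663763449114371201 + 249·542076·2714124255465295062538692240, 8553815·2714124255465295062538692240 + 542076·42828158354663763449114371201) = (732688286712993936041346554632551575, 46432233536525587120811525646048876)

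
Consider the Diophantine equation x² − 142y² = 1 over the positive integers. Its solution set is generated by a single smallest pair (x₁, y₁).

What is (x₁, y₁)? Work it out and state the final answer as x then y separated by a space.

√142 → a₀=11, period (1,10,1,22); ℓ=4 even so k=3
k=0  a_k=11  p_k/q_k = 11/1
k=1  a_k=1  p_k/q_k = 12/1
k=2  a_k=10  p_k/q_k = 131/11
k=3  a_k=1  p_k/q_k = 143/12
fundamental: x₁=143, y₁=12  (since 20449 − 142·144 = 1)

143 12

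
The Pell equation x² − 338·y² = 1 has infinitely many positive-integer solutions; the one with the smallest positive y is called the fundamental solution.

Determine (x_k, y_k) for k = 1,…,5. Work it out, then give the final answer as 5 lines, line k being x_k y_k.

114243 6214
26102926097 1419812004
5964153172084899 324407165539730
1362725501650887306817 74122495624090936776
311363698964240484013304163 16935952534841634614661406

[18; 2,1,1,2,36] for √338; ℓ=5 ⇒ convergent index 9
i=0: a=18 ⇒ p=18, q=1
i=1: a=2 ⇒ p=37, q=2
i=2: a=1 ⇒ p=55, q=3
…
i=4: a=2 ⇒ p=239, q=13
i=5: a=36 ⇒ p=8696, q=473
…
i=8: a=1 ⇒ p=43958, q=2391
i=9: a=2 ⇒ p=114243, q=6214
→ (114243, 6214).  Check: 114243²=13051463049, 338·6214²=13051463048, difference 1.
k=2:  x_2 = 114243·114243+338·6214·6214 = 26102926097,  y_2 = 114243·6214+6214·114243 = 1419812004
k=3:  x_3 = 114243·26102926097+338·6214·1419812004 = 5964153172084899,  y_3 = 114243·1419812004+6214·26102926097 = 324407165539730
k=4:  x_4 = 114243·5964153172084899+338·6214·324407165539730 = 1362725501650887306817,  y_4 = 114243·324407165539730+6214·5964153172084899 = 74122495624090936776
k=5:  x_5 = 114243·1362725501650887306817+338·6214·74122495624090936776 = 311363698964240484013304163,  y_5 = 114243·74122495624090936776+6214·1362725501650887306817 = 16935952534841634614661406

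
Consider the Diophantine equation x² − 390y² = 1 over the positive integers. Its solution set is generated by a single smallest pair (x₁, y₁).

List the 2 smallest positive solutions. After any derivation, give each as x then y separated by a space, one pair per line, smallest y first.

79 4
12481 632

[19; 1,2,1,38] for √390; ℓ=4 ⇒ convergent index 3
a_0=19:  p_0=19·1+0=19,  q_0=19·0+1=1
…
a_2=2:  p_2=2·20+19=59,  q_2=2·1+1=3
a_3=1:  p_3=1·59+20=79,  q_3=1·3+1=4
fundamental: x₁=79, y₁=4  (since 6241 − 390·16 = 1)
k=2:  x_2 = 79·79+390·4·4 = 12481,  y_2 = 79·4+4·79 = 632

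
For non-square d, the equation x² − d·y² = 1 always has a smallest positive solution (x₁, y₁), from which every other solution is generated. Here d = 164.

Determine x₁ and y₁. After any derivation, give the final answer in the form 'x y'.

d=164: √d = [12; 1,4,6,4,1,24] (ℓ=6, even), read p_5/q_5
k=0  a_k=12  p_k/q_k = 12/1
k=1  a_k=1  p_k/q_k = 13/1
…
k=4  a_k=4  p_k/q_k = 1652/129
k=5  a_k=1  p_k/q_k = 2049/160
fundamental: x₁=2049, y₁=160  (since 4198401 − 164·25600 = 1)

2049 160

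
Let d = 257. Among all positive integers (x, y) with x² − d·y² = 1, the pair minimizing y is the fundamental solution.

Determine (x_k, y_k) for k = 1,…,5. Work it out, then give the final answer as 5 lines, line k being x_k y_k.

513 32
526337 32832
540021249 33685600
554061275137 34561392768
568466328269313 35459955294368

[16; 32] for √257; ℓ=1 ⇒ convergent index 1
k=0  a_k=16  p_k/q_k = 16/1
k=1  a_k=32  p_k/q_k = 513/32
fundamental: x₁=513, y₁=32  (since 263169 − 257·1024 = 1)
(x_2, y_2) = (513·513 + 257·32·32, 513·32 + 32·513) = (526337, 32832)
(x_3, y_3) = (513·526337 + 257·32·32832, 513·32832 + 32·526337) = (540021249, 33685600)
(x_4, y_4) = (513·540021249 + 257·32·33685600, 513·33685600 + 32·540021249) = (554061275137, 34561392768)
(x_5, y_5) = (513·554061275137 + 257·32·34561392768, 513·34561392768 + 32·554061275137) = (568466328269313, 35459955294368)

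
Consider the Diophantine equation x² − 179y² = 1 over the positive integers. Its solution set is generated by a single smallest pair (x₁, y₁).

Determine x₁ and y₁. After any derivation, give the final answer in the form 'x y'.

d=179: √d = [13; 2,1,1,1,3,…,1,2,26] (ℓ=14, even), read p_13/q_13
a_0=13:  p_0=13·1+0=13,  q_0=13·0+1=1
a_1=2:  p_1=2·13+1=27,  q_1=2·1+0=2
…
a_5=3:  p_5=3·107+67=388,  q_5=3·8+5=29
a_6=5:  p_6=5·388+107=2047,  q_6=5·29+8=153
a_7=13:  p_7=13·2047+388=26999,  q_7=13·153+29=2018
…
a_10=1:  p_10=1·438125+137042=575167,  q_10=1·32747+10243=42990
a_11=1:  p_11=1·575167+438125=1013292,  q_11=1·42990+32747=75737
a_12=1:  p_12=1·1013292+575167=1588459,  q_12=1·75737+42990=118727
a_13=2:  p_13=2·1588459+1013292=4190210,  q_13=2·118727+75737=313191
fundamental: x₁=4190210, y₁=313191  (since 17557859844100 − 179·98088602481 = 1)

4190210 313191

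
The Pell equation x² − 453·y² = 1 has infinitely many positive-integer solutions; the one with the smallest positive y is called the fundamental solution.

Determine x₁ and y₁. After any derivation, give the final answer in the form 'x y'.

√453 = [21; 3,1,1,10,14,10,1,1,3,42, …], period ℓ=10 (even) → k=9
i=0: a=21 ⇒ p=21, q=1
i=1: a=3 ⇒ p=64, q=3
i=2: a=1 ⇒ p=85, q=4
…
i=5: a=14 ⇒ p=22199, q=1043
…
i=8: a=1 ⇒ p=469329, q=22051
i=9: a=3 ⇒ p=1653751, q=77700
→ (1653751, 77700).  Check: 1653751²=2734892370001, 453·77700²=2734892370000, difference 1.

1653751 77700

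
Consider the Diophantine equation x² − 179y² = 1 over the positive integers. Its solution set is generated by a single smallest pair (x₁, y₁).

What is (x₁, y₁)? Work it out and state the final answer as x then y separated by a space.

√179 → a₀=13, period (2,1,1,1,3,…,1,2,26); ℓ=14 even so k=13
k=0  a_k=13  p_k/q_k = 13/1
…
k=3  a_k=1  p_k/q_k = 67/5
…
k=5  a_k=3  p_k/q_k = 388/29
k=6  a_k=5  p_k/q_k = 2047/153
…
k=10  a_k=1  p_k/q_k = 575167/42990
…
k=12  a_k=1  p_k/q_k = 1588459/118727
k=13  a_k=2  p_k/q_k = 4190210/313191
(x₁, y₁) = (4190210, 313191);  4190210² − 179·313191² = 1 ✓

4190210 313191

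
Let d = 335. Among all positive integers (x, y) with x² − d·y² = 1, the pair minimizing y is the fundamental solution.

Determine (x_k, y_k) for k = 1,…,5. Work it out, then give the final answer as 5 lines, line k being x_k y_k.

d=335: √d = [18; 3,3,3,36] (ℓ=4, even), read p_3/q_3
k=0  a_k=18  p_k/q_k = 18/1
k=1  a_k=3  p_k/q_k = 55/3
k=2  a_k=3  p_k/q_k = 183/10
k=3  a_k=3  p_k/q_k = 604/33
(x₁, y₁) = (604, 33);  604² − 335·33² = 1 ✓
n=2: (604,33)∘(604,33) = (604·604+335·33·33, 604·33+33·604) = (729631,39864)
n=3: (729631,39864)∘(604,33) = (604·729631+335·33·39864, 604·39864+33·729631) = (881393644,48155679)
n=4: (881393644,48155679)∘(604,33) = (604·881393644+335·33·48155679, 604·48155679+33·881393644) = (1064722792321,58172020368)
n=5: (1064722792321,58172020368)∘(604,33) = (604·1064722792321+335·33·58172020368, 604·58172020368+33·1064722792321) = (1286184251730124,70271752448865)

604 33
729631 39864
881393644 48155679
1064722792321 58172020368
1286184251730124 70271752448865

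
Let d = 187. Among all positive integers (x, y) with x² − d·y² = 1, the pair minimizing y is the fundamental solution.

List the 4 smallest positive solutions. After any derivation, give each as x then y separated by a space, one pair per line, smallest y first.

√187 → a₀=13, period (1,2,13,2,1,26); ℓ=6 even so k=5
step 0: (13, 1)  from 13·(1,0) + (0,1)
step 1: (14, 1)  from 1·(13,1) + (1,0)
step 2: (41, 3)  from 2·(14,1) + (13,1)
step 3: (547, 40)  from 13·(41,3) + (14,1)
step 4: (1135, 83)  from 2·(547,40) + (41,3)
step 5: (1682, 123)  from 1·(1135,83) + (547,40)
→ (1682, 123).  Check: 1682²=2829124, 187·123²=2829123, difference 1.
(x_2, y_2) = (1682·1682 + 187·123·123, 1682·123 + 123·1682) = (5658247, 413772)
(x_3, y_3) = (1682·5658247 + 187·123·413772, 1682·413772 + 123·5658247) = (19034341226, 1391928885)
(x_4, y_4) = (1682·19034341226 + 187·123·1391928885, 1682·1391928885 + 123·19034341226) = (64031518226017, 4682448355368)

1682 123
5658247 413772
19034341226 1391928885
64031518226017 4682448355368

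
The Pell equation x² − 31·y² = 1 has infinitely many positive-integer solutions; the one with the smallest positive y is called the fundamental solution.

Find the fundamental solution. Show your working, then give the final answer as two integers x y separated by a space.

d=31: √d = [5; 1,1,3,5,3,1,1,10] (ℓ=8, even), read p_7/q_7
i=0: a=5 ⇒ p=5, q=1
i=1: a=1 ⇒ p=6, q=1
…
i=3: a=3 ⇒ p=39, q=7
i=4: a=5 ⇒ p=206, q=37
i=5: a=3 ⇒ p=657, q=118
i=6: a=1 ⇒ p=863, q=155
i=7: a=1 ⇒ p=1520, q=273
(x₁, y₁) = (1520, 273);  1520² − 31·273² = 1 ✓

1520 273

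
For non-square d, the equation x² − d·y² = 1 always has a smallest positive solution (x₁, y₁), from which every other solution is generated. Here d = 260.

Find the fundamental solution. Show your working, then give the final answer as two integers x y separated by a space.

√260 = [16; 8,32, …], period ℓ=2 (even) → k=1
k=0  a_k=16  p_k/q_k = 16/1
k=1  a_k=8  p_k/q_k = 129/8
fundamental: x₁=129, y₁=8  (since 16641 − 260·64 = 1)

129 8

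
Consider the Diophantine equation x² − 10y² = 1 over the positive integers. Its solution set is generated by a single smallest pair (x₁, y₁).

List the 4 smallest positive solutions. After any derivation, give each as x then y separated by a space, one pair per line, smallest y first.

[3; 6] for √10; ℓ=1 ⇒ convergent index 1
a_0=3:  p_0=3·1+0=3,  q_0=3·0+1=1
a_1=6:  p_1=6·3+1=19,  q_1=6·1+0=6
fundamental: x₁=19, y₁=6  (since 361 − 10·36 = 1)
(19+6√10)^2 = 721 + 228√10
(19+6√10)^3 = 27379 + 8658√10
(19+6√10)^4 = 1039681 + 328776√10

19 6
721 228
27379 8658
1039681 328776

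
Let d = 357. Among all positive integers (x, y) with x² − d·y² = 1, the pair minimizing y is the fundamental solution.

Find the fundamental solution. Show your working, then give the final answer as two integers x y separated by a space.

3401 180

[18; 1,8,2,8,1,36] for √357; ℓ=6 ⇒ convergent index 5
a_0=18:  p_0=18·1+0=18,  q_0=18·0+1=1
a_1=1:  p_1=1·18+1=19,  q_1=1·1+0=1
…
a_3=2:  p_3=2·170+19=359,  q_3=2·9+1=19
a_4=8:  p_4=8·359+170=3042,  q_4=8·19+9=161
a_5=1:  p_5=1·3042+359=3401,  q_5=1·161+19=180
(x₁, y₁) = (3401, 180);  3401² − 357·180² = 1 ✓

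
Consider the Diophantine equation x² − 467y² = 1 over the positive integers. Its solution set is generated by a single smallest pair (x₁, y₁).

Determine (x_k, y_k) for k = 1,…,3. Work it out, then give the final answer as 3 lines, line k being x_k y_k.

√467 = [21; 1,1,1,1,3,…,1,1,42, …], period ℓ=14 (even) → k=13
k=0  a_k=21  p_k/q_k = 21/1
…
k=2  a_k=1  p_k/q_k = 43/2
…
k=11  a_k=1  p_k/q_k = 633697/29324
k=12  a_k=1  p_k/q_k = 991929/45901
k=13  a_k=1  p_k/q_k = 1625626/75225
(x₁, y₁) = (1625626, 75225);  1625626² − 467·75225² = 1 ✓
n=2: (1625626,75225)∘(1625626,75225) = (1625626·1625626+467·75225·75225, 1625626·75225+75225·1625626) = (5285319783751,244575431700)
n=3: (5285319783751,244575431700)∘(1625626,75225) = (1625626·5285319783751+467·75225·244575431700, 1625626·244575431700+75225·5285319783751) = (17183906517558380626,795176361465413175)

1625626 75225
5285319783751 244575431700
17183906517558380626 795176361465413175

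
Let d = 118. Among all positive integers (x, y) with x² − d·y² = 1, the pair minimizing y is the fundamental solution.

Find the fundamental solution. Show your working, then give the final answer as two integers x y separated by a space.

306917 28254

√118 → a₀=10, period (1,6,3,2,10,2,3,6,1,20); ℓ=10 even so k=9
a_0=10:  p_0=10·1+0=10,  q_0=10·0+1=1
…
a_7=3:  p_7=3·12112+5779=42115,  q_7=3·1115+532=3877
a_8=6:  p_8=6·42115+12112=264802,  q_8=6·3877+1115=24377
a_9=1:  p_9=1·264802+42115=306917,  q_9=1·24377+3877=28254
→ (306917, 28254).  Check: 306917²=94198044889, 118·28254²=94198044888, difference 1.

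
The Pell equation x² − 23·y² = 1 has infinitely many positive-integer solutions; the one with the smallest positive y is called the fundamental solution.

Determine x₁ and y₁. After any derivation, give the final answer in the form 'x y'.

24 5

√23 = [4; 1,3,1,8, …], period ℓ=4 (even) → k=3
step 0: (4, 1)  from 4·(1,0) + (0,1)
step 1: (5, 1)  from 1·(4,1) + (1,0)
step 2: (19, 4)  from 3·(5,1) + (4,1)
step 3: (24, 5)  from 1·(19,4) + (5,1)
fundamental: x₁=24, y₁=5  (since 576 − 23·25 = 1)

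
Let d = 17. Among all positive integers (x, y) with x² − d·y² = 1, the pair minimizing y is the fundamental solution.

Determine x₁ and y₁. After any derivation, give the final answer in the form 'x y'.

33 8

[4; 8] for √17; ℓ=1 ⇒ convergent index 1
step 0: (4, 1)  from 4·(1,0) + (0,1)
step 1: (33, 8)  from 8·(4,1) + (1,0)
→ (33, 8).  Check: 33²=1089, 17·8²=1088, difference 1.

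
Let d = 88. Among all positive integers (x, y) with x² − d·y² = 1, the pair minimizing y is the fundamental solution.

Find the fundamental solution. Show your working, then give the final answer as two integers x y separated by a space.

197 21

√88 = [9; 2,1,1,1,2,18, …], period ℓ=6 (even) → k=5
k=0  a_k=9  p_k/q_k = 9/1
k=1  a_k=2  p_k/q_k = 19/2
…
k=4  a_k=1  p_k/q_k = 75/8
k=5  a_k=2  p_k/q_k = 197/21
(x₁, y₁) = (197, 21);  197² − 88·21² = 1 ✓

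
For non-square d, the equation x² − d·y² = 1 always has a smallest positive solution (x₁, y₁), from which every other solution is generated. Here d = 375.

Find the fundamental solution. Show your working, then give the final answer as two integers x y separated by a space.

d=375: √d = [19; 2,1,2,1,5,1,2,1,2,38] (ℓ=10, even), read p_9/q_9
a_0=19:  p_0=19·1+0=19,  q_0=19·0+1=1
…
a_3=2:  p_3=2·58+39=155,  q_3=2·3+2=8
a_4=1:  p_4=1·155+58=213,  q_4=1·8+3=11
…
a_6=1:  p_6=1·1220+213=1433,  q_6=1·63+11=74
…
a_8=1:  p_8=1·4086+1433=5519,  q_8=1·211+74=285
a_9=2:  p_9=2·5519+4086=15124,  q_9=2·285+211=781
fundamental: x₁=15124, y₁=781  (since 228735376 − 375·609961 = 1)

15124 781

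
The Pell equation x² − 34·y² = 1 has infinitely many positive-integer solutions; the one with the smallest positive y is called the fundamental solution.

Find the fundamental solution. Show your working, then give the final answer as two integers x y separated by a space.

[5; 1,4,1,10] for √34; ℓ=4 ⇒ convergent index 3
step 0: (5, 1)  from 5·(1,0) + (0,1)
step 1: (6, 1)  from 1·(5,1) + (1,0)
step 2: (29, 5)  from 4·(6,1) + (5,1)
step 3: (35, 6)  from 1·(29,5) + (6,1)
(x₁, y₁) = (35, 6);  35² − 34·6² = 1 ✓

35 6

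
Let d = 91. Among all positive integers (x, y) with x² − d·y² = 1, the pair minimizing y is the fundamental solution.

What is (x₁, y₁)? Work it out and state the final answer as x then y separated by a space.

1574 165

√91 = [9; 1,1,5,1,5,1,1,18, …], period ℓ=8 (even) → k=7
step 0: (9, 1)  from 9·(1,0) + (0,1)
…
step 2: (19, 2)  from 1·(10,1) + (9,1)
step 3: (105, 11)  from 5·(19,2) + (10,1)
…
step 6: (849, 89)  from 1·(725,76) + (124,13)
step 7: (1574, 165)  from 1·(849,89) + (725,76)
fundamental: x₁=1574, y₁=165  (since 2477476 − 91·27225 = 1)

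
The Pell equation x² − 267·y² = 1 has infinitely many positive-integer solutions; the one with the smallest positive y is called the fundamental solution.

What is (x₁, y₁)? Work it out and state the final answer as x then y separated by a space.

2402 147

d=267: √d = [16; 2,1,15,1,2,32] (ℓ=6, even), read p_5/q_5
a_0=16:  p_0=16·1+0=16,  q_0=16·0+1=1
a_1=2:  p_1=2·16+1=33,  q_1=2·1+0=2
a_2=1:  p_2=1·33+16=49,  q_2=1·2+1=3
…
a_4=1:  p_4=1·768+49=817,  q_4=1·47+3=50
a_5=2:  p_5=2·817+768=2402,  q_5=2·50+47=147
fundamental: x₁=2402, y₁=147  (since 5769604 − 267·21609 = 1)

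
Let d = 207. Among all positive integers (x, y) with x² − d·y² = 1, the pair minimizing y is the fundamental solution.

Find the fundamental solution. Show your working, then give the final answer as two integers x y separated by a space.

d=207: √d = [14; 2,1,1,2,1,1,2,28] (ℓ=8, even), read p_7/q_7
k=0  a_k=14  p_k/q_k = 14/1
…
k=2  a_k=1  p_k/q_k = 43/3
…
k=6  a_k=1  p_k/q_k = 446/31
k=7  a_k=2  p_k/q_k = 1151/80
→ (1151, 80).  Check: 1151²=1324801, 207·80²=1324800, difference 1.

1151 80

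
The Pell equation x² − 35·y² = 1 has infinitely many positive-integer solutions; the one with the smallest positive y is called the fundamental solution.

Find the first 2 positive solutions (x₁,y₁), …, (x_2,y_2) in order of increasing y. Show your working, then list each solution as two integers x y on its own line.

6 1
71 12

d=35: √d = [5; 1,10] (ℓ=2, even), read p_1/q_1
a_0=5:  p_0=5·1+0=5,  q_0=5·0+1=1
a_1=1:  p_1=1·5+1=6,  q_1=1·1+0=1
→ (6, 1).  Check: 6²=36, 35·1²=35, difference 1.
(x_2, y_2) = (6·6 + 35·1·1, 6·1 + 1·6) = (71, 12)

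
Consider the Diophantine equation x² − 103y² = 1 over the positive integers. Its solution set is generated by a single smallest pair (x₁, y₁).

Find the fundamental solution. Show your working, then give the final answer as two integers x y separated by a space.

227528 22419

[10; 6,1,2,1,1,9,1,1,2,1,6,20] for √103; ℓ=12 ⇒ convergent index 11
step 0: (10, 1)  from 10·(1,0) + (0,1)
step 1: (61, 6)  from 6·(10,1) + (1,0)
…
step 9: (24266, 2391)  from 2·(9611,947) + (5044,497)
step 10: (33877, 3338)  from 1·(24266,2391) + (9611,947)
step 11: (227528, 22419)  from 6·(33877,3338) + (24266,2391)
(x₁, y₁) = (227528, 22419);  227528² − 103·22419² = 1 ✓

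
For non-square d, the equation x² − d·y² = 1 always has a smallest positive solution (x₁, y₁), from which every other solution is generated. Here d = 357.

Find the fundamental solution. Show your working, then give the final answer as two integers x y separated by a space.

√357 → a₀=18, period (1,8,2,8,1,36); ℓ=6 even so k=5
a_0=18:  p_0=18·1+0=18,  q_0=18·0+1=1
a_1=1:  p_1=1·18+1=19,  q_1=1·1+0=1
a_2=8:  p_2=8·19+18=170,  q_2=8·1+1=9
a_3=2:  p_3=2·170+19=359,  q_3=2·9+1=19
a_4=8:  p_4=8·359+170=3042,  q_4=8·19+9=161
a_5=1:  p_5=1·3042+359=3401,  q_5=1·161+19=180
(x₁, y₁) = (3401, 180);  3401² − 357·180² = 1 ✓

3401 180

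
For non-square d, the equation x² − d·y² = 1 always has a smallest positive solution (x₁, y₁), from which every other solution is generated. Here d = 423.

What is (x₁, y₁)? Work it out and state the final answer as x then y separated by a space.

4607 224

√423 → a₀=20, period (1,1,3,4,3,1,1,40); ℓ=8 even so k=7
step 0: (20, 1)  from 20·(1,0) + (0,1)
step 1: (21, 1)  from 1·(20,1) + (1,0)
…
step 3: (144, 7)  from 3·(41,2) + (21,1)
…
step 5: (1995, 97)  from 3·(617,30) + (144,7)
step 6: (2612, 127)  from 1·(1995,97) + (617,30)
step 7: (4607, 224)  from 1·(2612,127) + (1995,97)
→ (4607, 224).  Check: 4607²=21224449, 423·224²=21224448, difference 1.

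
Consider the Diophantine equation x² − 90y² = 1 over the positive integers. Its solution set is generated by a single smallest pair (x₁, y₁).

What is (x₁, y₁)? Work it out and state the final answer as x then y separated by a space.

19 2

d=90: √d = [9; 2,18] (ℓ=2, even), read p_1/q_1
i=0: a=9 ⇒ p=9, q=1
i=1: a=2 ⇒ p=19, q=2
(x₁, y₁) = (19, 2);  19² − 90·2² = 1 ✓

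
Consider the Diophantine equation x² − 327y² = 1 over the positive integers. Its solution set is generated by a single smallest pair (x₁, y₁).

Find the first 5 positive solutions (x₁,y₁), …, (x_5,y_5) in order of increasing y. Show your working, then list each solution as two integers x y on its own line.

√327 = [18; 12,36, …], period ℓ=2 (even) → k=1
i=0: a=18 ⇒ p=18, q=1
i=1: a=12 ⇒ p=217, q=12
(x₁, y₁) = (217, 12);  217² − 327·12² = 1 ✓
(x_2, y_2) = (217·217 + 327·12·12, 217·12 + 12·217) = (94177, 5208)
(x_3, y_3) = (217·94177 + 327·12·5208, 217·5208 + 12·94177) = (40872601, 2260260)
(x_4, y_4) = (217·40872601 + 327·12·2260260, 217·2260260 + 12·40872601) = (17738614657, 980947632)
(x_5, y_5) = (217·17738614657 + 327·12·980947632, 217·980947632 + 12·17738614657) = (7698517888537, 425729012028)

217 12
94177 5208
40872601 2260260
17738614657 980947632
7698517888537 425729012028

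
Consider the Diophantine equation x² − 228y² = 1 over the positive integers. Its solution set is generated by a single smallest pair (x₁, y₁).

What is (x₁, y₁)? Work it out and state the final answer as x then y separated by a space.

√228 = [15; 10,30, …], period ℓ=2 (even) → k=1
i=0: a=15 ⇒ p=15, q=1
i=1: a=10 ⇒ p=151, q=10
→ (151, 10).  Check: 151²=22801, 228·10²=22800, difference 1.

151 10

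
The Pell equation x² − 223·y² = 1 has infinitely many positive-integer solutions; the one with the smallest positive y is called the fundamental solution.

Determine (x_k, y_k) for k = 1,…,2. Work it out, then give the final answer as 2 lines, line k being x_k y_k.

[14; 1,13,1,28] for √223; ℓ=4 ⇒ convergent index 3
step 0: (14, 1)  from 14·(1,0) + (0,1)
step 1: (15, 1)  from 1·(14,1) + (1,0)
step 2: (209, 14)  from 13·(15,1) + (14,1)
step 3: (224, 15)  from 1·(209,14) + (15,1)
→ (224, 15).  Check: 224²=50176, 223·15²=50175, difference 1.
(x_2, y_2) = (224·224 + 223·15·15, 224·15 + 15·224) = (100351, 6720)

224 15
100351 6720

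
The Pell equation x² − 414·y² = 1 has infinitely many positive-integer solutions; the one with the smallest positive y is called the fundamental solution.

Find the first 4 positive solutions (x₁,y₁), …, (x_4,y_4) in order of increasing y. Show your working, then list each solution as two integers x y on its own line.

24335 1196
1184384449 58209320
57643991108495 2833047603204
2805533046066067201 137884426789729360

√414 → a₀=20, period (2,1,7,2,7,1,2,40); ℓ=8 even so k=7
a_0=20:  p_0=20·1+0=20,  q_0=20·0+1=1
a_1=2:  p_1=2·20+1=41,  q_1=2·1+0=2
a_2=1:  p_2=1·41+20=61,  q_2=1·2+1=3
a_3=7:  p_3=7·61+41=468,  q_3=7·3+2=23
a_4=2:  p_4=2·468+61=997,  q_4=2·23+3=49
a_5=7:  p_5=7·997+468=7447,  q_5=7·49+23=366
a_6=1:  p_6=1·7447+997=8444,  q_6=1·366+49=415
a_7=2:  p_7=2·8444+7447=24335,  q_7=2·415+366=1196
fundamental: x₁=24335, y₁=1196  (since 592192225 − 414·1430416 = 1)
k=2:  x_2 = 24335·24335+414·1196·1196 = 1184384449,  y_2 = 24335·1196+1196·24335 = 58209320
k=3:  x_3 = 24335·1184384449+414·1196·58209320 = 57643991108495,  y_3 = 24335·58209320+1196·1184384449 = 2833047603204
k=4:  x_4 = 24335·57643991108495+414·1196·2833047603204 = 2805533046066067201,  y_4 = 24335·2833047603204+1196·57643991108495 = 137884426789729360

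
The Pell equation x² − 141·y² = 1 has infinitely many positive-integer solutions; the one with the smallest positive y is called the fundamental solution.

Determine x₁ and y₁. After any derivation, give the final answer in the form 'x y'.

95 8

[11; 1,6,1,22] for √141; ℓ=4 ⇒ convergent index 3
i=0: a=11 ⇒ p=11, q=1
i=1: a=1 ⇒ p=12, q=1
i=2: a=6 ⇒ p=83, q=7
i=3: a=1 ⇒ p=95, q=8
→ (95, 8).  Check: 95²=9025, 141·8²=9024, difference 1.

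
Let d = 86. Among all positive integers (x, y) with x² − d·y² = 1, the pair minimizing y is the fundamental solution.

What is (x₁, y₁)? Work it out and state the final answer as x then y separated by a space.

√86 → a₀=9, period (3,1,1,1,8,1,1,1,3,18); ℓ=10 even so k=9
k=0  a_k=9  p_k/q_k = 9/1
k=1  a_k=3  p_k/q_k = 28/3
…
k=5  a_k=8  p_k/q_k = 881/95
…
k=8  a_k=1  p_k/q_k = 2847/307
k=9  a_k=3  p_k/q_k = 10405/1122
→ (10405, 1122).  Check: 10405²=108264025, 86·1122²=108264024, difference 1.

10405 1122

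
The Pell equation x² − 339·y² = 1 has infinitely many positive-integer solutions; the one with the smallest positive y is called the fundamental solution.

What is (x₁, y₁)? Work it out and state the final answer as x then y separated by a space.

97970 5321

d=339: √d = [18; 2,2,2,1,17,1,2,2,2,36] (ℓ=10, even), read p_9/q_9
i=0: a=18 ⇒ p=18, q=1
…
i=2: a=2 ⇒ p=92, q=5
…
i=5: a=17 ⇒ p=5542, q=301
…
i=8: a=2 ⇒ p=40359, q=2192
i=9: a=2 ⇒ p=97970, q=5321
→ (97970, 5321).  Check: 97970²=9598120900, 339·5321²=9598120899, difference 1.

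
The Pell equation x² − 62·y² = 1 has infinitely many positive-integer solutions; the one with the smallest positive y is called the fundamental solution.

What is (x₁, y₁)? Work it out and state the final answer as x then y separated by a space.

√62 = [7; 1,6,1,14, …], period ℓ=4 (even) → k=3
k=0  a_k=7  p_k/q_k = 7/1
…
k=2  a_k=6  p_k/q_k = 55/7
k=3  a_k=1  p_k/q_k = 63/8
→ (63, 8).  Check: 63²=3969, 62·8²=3968, difference 1.

63 8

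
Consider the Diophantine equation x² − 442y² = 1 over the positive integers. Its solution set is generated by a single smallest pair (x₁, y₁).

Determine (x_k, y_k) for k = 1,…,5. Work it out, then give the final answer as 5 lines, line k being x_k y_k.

d=442: √d = [21; 42] (ℓ=1, odd), read p_1/q_1
i=0: a=21 ⇒ p=21, q=1
i=1: a=42 ⇒ p=883, q=42
→ (883, 42).  Check: 883²=779689, 442·42²=779688, difference 1.
(883+42√442)^2 = 1559377 + 74172√442
(883+42√442)^3 = 2753858899 + 130987710√442
(883+42√442)^4 = 4863313256257 + 231324221688√442
(883+42√442)^5 = 8588608456690963 + 408518444513298√442

883 42
1559377 74172
2753858899 130987710
4863313256257 231324221688
8588608456690963 408518444513298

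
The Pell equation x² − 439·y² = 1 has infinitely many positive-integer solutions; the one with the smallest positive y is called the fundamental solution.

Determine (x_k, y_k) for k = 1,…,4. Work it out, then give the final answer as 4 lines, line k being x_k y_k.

√439 → a₀=20, period (1,19,1,40); ℓ=4 even so k=3
k=0  a_k=20  p_k/q_k = 20/1
k=1  a_k=1  p_k/q_k = 21/1
k=2  a_k=19  p_k/q_k = 419/20
k=3  a_k=1  p_k/q_k = 440/21
(x₁, y₁) = (440, 21);  440² − 439·21² = 1 ✓
k=2:  x_2 = 440·440+439·21·21 = 387199,  y_2 = 440·21+21·440 = 18480
k=3:  x_3 = 440·387199+439·21·18480 = 340734680,  y_3 = 440·18480+21·387199 = 16262379
k=4:  x_4 = 440·340734680+439·21·16262379 = 299846131201,  y_4 = 440·16262379+21·340734680 = 14310875040

440 21
387199 18480
340734680 16262379
299846131201 14310875040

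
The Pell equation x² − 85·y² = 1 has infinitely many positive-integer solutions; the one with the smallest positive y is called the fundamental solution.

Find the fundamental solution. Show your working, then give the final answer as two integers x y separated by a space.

285769 30996

d=85: √d = [9; 4,1,1,4,18] (ℓ=5, odd), read p_9/q_9
step 0: (9, 1)  from 9·(1,0) + (0,1)
step 1: (37, 4)  from 4·(9,1) + (1,0)
…
step 4: (378, 41)  from 4·(83,9) + (46,5)
step 5: (6887, 747)  from 18·(378,41) + (83,9)
step 6: (27926, 3029)  from 4·(6887,747) + (378,41)
step 7: (34813, 3776)  from 1·(27926,3029) + (6887,747)
step 8: (62739, 6805)  from 1·(34813,3776) + (27926,3029)
step 9: (285769, 30996)  from 4·(62739,6805) + (34813,3776)
→ (285769, 30996).  Check: 285769²=81663921361, 85·30996²=81663921360, difference 1.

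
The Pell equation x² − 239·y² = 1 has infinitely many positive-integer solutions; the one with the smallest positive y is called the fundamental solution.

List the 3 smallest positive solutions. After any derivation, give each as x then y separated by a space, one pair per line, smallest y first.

√239 = [15; 2,5,1,2,4,15,4,2,1,5,2,30, …], period ℓ=12 (even) → k=11
i=0: a=15 ⇒ p=15, q=1
i=1: a=2 ⇒ p=31, q=2
i=2: a=5 ⇒ p=170, q=11
i=3: a=1 ⇒ p=201, q=13
i=4: a=2 ⇒ p=572, q=37
i=5: a=4 ⇒ p=2489, q=161
i=6: a=15 ⇒ p=37907, q=2452
i=7: a=4 ⇒ p=154117, q=9969
…
i=10: a=5 ⇒ p=2847431, q=184185
i=11: a=2 ⇒ p=6195120, q=400729
fundamental: x₁=6195120, y₁=400729  (since 38379511814400 − 239·160583731441 = 1)
(x_2, y_2) = (6195120·6195120 + 239·400729·400729, 6195120·400729 + 400729·6195120) = (76759023628799, 4965128484960)
(x_3, y_3) = (6195120·76759023628799 + 239·400729·4965128484960, 6195120·4965128484960 + 400729·76759023628799) = (951062724926484326640, 61519133559490389671)

6195120 400729
76759023628799 4965128484960
951062724926484326640 61519133559490389671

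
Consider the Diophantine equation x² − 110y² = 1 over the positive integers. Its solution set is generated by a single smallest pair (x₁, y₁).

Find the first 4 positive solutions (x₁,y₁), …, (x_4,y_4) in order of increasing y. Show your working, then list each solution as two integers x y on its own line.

21 2
881 84
36981 3526
1552321 148008

d=110: √d = [10; 2,20] (ℓ=2, even), read p_1/q_1
k=0  a_k=10  p_k/q_k = 10/1
k=1  a_k=2  p_k/q_k = 21/2
→ (21, 2).  Check: 21²=441, 110·2²=440, difference 1.
n=2: (21,2)∘(21,2) = (21·21+110·2·2, 21·2+2·21) = (881,84)
n=3: (881,84)∘(21,2) = (21·881+110·2·84, 21·84+2·881) = (36981,3526)
n=4: (36981,3526)∘(21,2) = (21·36981+110·2·3526, 21·3526+2·36981) = (1552321,148008)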